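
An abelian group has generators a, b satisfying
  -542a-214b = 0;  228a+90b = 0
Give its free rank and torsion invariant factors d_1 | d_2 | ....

Answer: M ≅ ℤ/2 ⊕ ℤ/6

Derivation:
rank_ℚ(R)=2; free=2−2=0
SNF(R) diag = [2, 6] → torsion [2, 6]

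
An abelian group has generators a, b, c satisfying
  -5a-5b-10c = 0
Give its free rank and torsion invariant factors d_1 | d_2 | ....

rank_ℚ(R)=1; free=3−1=2
SNF(R) diag = [5] → torsion [5]

Answer: M ≅ ℤ^2 ⊕ ℤ/5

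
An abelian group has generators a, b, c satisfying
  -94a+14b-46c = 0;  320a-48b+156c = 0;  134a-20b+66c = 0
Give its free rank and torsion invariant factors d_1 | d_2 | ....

Answer: M ≅ ℤ/2 ⊕ ℤ/2 ⊕ ℤ/4

Derivation:
rank_ℚ(R)=3; free=3−3=0
SNF(R) diag = [2, 2, 4] → torsion [2, 2, 4]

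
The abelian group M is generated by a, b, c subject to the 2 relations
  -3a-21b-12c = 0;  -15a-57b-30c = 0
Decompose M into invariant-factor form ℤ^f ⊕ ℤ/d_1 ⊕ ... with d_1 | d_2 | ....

rank_ℚ(R)=2; free=3−2=1
SNF(R) diag = [3, 6] → torsion [3, 6]

Answer: M ≅ ℤ^1 ⊕ ℤ/3 ⊕ ℤ/6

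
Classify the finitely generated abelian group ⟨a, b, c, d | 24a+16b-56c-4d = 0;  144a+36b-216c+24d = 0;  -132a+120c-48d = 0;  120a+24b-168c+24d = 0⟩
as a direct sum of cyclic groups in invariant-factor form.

rank_ℚ(R)=4; free=4−4=0
SNF(R) diag = [4, 12, 12, 24] → torsion [4, 12, 12, 24]

Answer: M ≅ ℤ/4 ⊕ ℤ/12 ⊕ ℤ/12 ⊕ ℤ/24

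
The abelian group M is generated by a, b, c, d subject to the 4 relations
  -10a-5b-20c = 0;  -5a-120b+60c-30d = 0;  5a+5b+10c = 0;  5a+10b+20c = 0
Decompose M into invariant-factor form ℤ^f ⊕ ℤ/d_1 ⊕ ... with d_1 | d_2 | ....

rank_ℚ(R)=4; free=4−4=0
SNF(R) diag = [5, 5, 10, 30] → torsion [5, 5, 10, 30]

Answer: M ≅ ℤ/5 ⊕ ℤ/5 ⊕ ℤ/10 ⊕ ℤ/30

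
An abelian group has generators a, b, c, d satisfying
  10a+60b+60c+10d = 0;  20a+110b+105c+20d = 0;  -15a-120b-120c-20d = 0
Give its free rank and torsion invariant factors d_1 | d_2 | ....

rank_ℚ(R)=3; free=4−3=1
SNF(R) diag = [5, 5, 10] → torsion [5, 5, 10]

Answer: M ≅ ℤ^1 ⊕ ℤ/5 ⊕ ℤ/5 ⊕ ℤ/10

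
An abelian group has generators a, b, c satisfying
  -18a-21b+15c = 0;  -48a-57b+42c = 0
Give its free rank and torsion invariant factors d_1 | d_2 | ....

rank_ℚ(R)=2; free=3−2=1
SNF(R) diag = [3, 3] → torsion [3, 3]

Answer: M ≅ ℤ^1 ⊕ ℤ/3 ⊕ ℤ/3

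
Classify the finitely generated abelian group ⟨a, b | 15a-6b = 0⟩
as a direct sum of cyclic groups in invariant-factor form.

Answer: M ≅ ℤ^1 ⊕ ℤ/3

Derivation:
rank_ℚ(R)=1; free=2−1=1
SNF(R) diag = [3] → torsion [3]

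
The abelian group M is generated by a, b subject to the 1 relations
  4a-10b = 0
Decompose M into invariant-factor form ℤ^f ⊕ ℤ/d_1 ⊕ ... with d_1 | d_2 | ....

rank_ℚ(R)=1; free=2−1=1
SNF(R) diag = [2] → torsion [2]

Answer: M ≅ ℤ^1 ⊕ ℤ/2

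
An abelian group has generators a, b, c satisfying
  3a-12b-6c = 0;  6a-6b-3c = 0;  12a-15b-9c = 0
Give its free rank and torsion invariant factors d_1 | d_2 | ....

Answer: M ≅ ℤ/3 ⊕ ℤ/3 ⊕ ℤ/9

Derivation:
rank_ℚ(R)=3; free=3−3=0
SNF(R) diag = [3, 3, 9] → torsion [3, 3, 9]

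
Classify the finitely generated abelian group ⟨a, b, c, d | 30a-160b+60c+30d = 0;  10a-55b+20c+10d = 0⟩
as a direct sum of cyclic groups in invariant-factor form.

Answer: M ≅ ℤ^2 ⊕ ℤ/5 ⊕ ℤ/10

Derivation:
rank_ℚ(R)=2; free=4−2=2
SNF(R) diag = [5, 10] → torsion [5, 10]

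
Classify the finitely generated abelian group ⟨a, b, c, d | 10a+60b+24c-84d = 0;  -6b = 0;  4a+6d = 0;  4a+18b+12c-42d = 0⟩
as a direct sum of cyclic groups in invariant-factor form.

Answer: M ≅ ℤ/2 ⊕ ℤ/6 ⊕ ℤ/6 ⊕ ℤ/12

Derivation:
rank_ℚ(R)=4; free=4−4=0
SNF(R) diag = [2, 6, 6, 12] → torsion [2, 6, 6, 12]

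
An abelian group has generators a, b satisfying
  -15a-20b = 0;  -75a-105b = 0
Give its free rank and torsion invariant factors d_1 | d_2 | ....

Answer: M ≅ ℤ/5 ⊕ ℤ/15

Derivation:
rank_ℚ(R)=2; free=2−2=0
SNF(R) diag = [5, 15] → torsion [5, 15]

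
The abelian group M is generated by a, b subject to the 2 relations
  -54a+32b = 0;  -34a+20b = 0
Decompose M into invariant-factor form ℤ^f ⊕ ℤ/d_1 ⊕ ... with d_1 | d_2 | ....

Answer: M ≅ ℤ/2 ⊕ ℤ/4

Derivation:
rank_ℚ(R)=2; free=2−2=0
SNF(R) diag = [2, 4] → torsion [2, 4]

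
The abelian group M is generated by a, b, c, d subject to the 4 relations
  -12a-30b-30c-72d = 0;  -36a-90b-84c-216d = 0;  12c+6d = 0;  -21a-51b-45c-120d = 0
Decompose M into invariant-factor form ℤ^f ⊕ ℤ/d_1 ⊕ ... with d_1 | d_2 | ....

Answer: M ≅ ℤ/3 ⊕ ℤ/6 ⊕ ℤ/6 ⊕ ℤ/6

Derivation:
rank_ℚ(R)=4; free=4−4=0
SNF(R) diag = [3, 6, 6, 6] → torsion [3, 6, 6, 6]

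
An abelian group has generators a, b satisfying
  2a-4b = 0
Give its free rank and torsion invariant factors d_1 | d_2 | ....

Answer: M ≅ ℤ^1 ⊕ ℤ/2

Derivation:
rank_ℚ(R)=1; free=2−1=1
SNF(R) diag = [2] → torsion [2]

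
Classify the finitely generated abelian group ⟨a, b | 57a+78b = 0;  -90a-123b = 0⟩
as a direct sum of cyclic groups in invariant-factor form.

rank_ℚ(R)=2; free=2−2=0
SNF(R) diag = [3, 3] → torsion [3, 3]

Answer: M ≅ ℤ/3 ⊕ ℤ/3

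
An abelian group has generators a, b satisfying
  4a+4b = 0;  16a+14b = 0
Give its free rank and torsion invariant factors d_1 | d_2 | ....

Answer: M ≅ ℤ/2 ⊕ ℤ/4

Derivation:
rank_ℚ(R)=2; free=2−2=0
SNF(R) diag = [2, 4] → torsion [2, 4]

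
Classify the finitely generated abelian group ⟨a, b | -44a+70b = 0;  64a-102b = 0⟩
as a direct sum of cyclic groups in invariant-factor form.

Answer: M ≅ ℤ/2 ⊕ ℤ/4

Derivation:
rank_ℚ(R)=2; free=2−2=0
SNF(R) diag = [2, 4] → torsion [2, 4]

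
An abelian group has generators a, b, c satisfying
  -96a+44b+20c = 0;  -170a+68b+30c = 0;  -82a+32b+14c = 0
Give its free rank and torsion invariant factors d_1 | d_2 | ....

Answer: M ≅ ℤ/2 ⊕ ℤ/4 ⊕ ℤ/4

Derivation:
rank_ℚ(R)=3; free=3−3=0
SNF(R) diag = [2, 4, 4] → torsion [2, 4, 4]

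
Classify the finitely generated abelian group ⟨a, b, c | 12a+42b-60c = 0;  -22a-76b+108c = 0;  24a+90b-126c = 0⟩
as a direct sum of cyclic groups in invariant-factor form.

Answer: M ≅ ℤ/2 ⊕ ℤ/6 ⊕ ℤ/6

Derivation:
rank_ℚ(R)=3; free=3−3=0
SNF(R) diag = [2, 6, 6] → torsion [2, 6, 6]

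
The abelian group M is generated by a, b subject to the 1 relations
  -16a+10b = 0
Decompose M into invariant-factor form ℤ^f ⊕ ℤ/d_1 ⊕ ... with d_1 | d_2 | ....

rank_ℚ(R)=1; free=2−1=1
SNF(R) diag = [2] → torsion [2]

Answer: M ≅ ℤ^1 ⊕ ℤ/2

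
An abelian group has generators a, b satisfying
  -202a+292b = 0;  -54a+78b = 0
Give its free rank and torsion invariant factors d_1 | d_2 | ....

rank_ℚ(R)=2; free=2−2=0
SNF(R) diag = [2, 6] → torsion [2, 6]

Answer: M ≅ ℤ/2 ⊕ ℤ/6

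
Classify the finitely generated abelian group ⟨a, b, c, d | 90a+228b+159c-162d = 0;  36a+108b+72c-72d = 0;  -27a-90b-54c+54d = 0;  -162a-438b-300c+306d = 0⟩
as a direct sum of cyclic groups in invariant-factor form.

rank_ℚ(R)=4; free=4−4=0
SNF(R) diag = [3, 9, 18, 36] → torsion [3, 9, 18, 36]

Answer: M ≅ ℤ/3 ⊕ ℤ/9 ⊕ ℤ/18 ⊕ ℤ/36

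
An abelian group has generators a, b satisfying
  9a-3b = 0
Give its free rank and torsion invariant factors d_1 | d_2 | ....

Answer: M ≅ ℤ^1 ⊕ ℤ/3

Derivation:
rank_ℚ(R)=1; free=2−1=1
SNF(R) diag = [3] → torsion [3]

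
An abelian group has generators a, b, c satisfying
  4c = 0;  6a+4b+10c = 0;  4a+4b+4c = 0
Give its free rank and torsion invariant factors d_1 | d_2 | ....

Answer: M ≅ ℤ/2 ⊕ ℤ/4 ⊕ ℤ/4

Derivation:
rank_ℚ(R)=3; free=3−3=0
SNF(R) diag = [2, 4, 4] → torsion [2, 4, 4]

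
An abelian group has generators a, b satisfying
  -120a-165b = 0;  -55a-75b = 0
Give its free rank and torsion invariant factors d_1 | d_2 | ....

rank_ℚ(R)=2; free=2−2=0
SNF(R) diag = [5, 15] → torsion [5, 15]

Answer: M ≅ ℤ/5 ⊕ ℤ/15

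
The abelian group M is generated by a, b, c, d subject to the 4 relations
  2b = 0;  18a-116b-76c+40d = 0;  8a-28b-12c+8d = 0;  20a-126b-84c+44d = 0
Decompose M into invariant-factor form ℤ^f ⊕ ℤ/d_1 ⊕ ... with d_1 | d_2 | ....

rank_ℚ(R)=4; free=4−4=0
SNF(R) diag = [2, 2, 4, 12] → torsion [2, 2, 4, 12]

Answer: M ≅ ℤ/2 ⊕ ℤ/2 ⊕ ℤ/4 ⊕ ℤ/12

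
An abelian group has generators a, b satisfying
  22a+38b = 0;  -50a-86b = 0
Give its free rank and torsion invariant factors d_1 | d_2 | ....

rank_ℚ(R)=2; free=2−2=0
SNF(R) diag = [2, 4] → torsion [2, 4]

Answer: M ≅ ℤ/2 ⊕ ℤ/4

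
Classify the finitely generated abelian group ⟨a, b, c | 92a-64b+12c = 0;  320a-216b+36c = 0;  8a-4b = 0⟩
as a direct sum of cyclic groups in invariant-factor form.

Answer: M ≅ ℤ/4 ⊕ ℤ/4 ⊕ ℤ/12

Derivation:
rank_ℚ(R)=3; free=3−3=0
SNF(R) diag = [4, 4, 12] → torsion [4, 4, 12]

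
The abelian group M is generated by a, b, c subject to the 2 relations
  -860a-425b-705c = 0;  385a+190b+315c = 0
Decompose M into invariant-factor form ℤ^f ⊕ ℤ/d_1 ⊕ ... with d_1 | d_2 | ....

rank_ℚ(R)=2; free=3−2=1
SNF(R) diag = [5, 15] → torsion [5, 15]

Answer: M ≅ ℤ^1 ⊕ ℤ/5 ⊕ ℤ/15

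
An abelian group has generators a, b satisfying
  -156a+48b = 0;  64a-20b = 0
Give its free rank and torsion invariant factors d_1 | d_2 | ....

rank_ℚ(R)=2; free=2−2=0
SNF(R) diag = [4, 12] → torsion [4, 12]

Answer: M ≅ ℤ/4 ⊕ ℤ/12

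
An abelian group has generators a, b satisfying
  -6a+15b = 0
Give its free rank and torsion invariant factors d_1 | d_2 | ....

rank_ℚ(R)=1; free=2−1=1
SNF(R) diag = [3] → torsion [3]

Answer: M ≅ ℤ^1 ⊕ ℤ/3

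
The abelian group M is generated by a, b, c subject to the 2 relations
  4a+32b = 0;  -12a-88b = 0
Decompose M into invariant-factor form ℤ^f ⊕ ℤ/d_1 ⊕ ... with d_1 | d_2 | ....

rank_ℚ(R)=2; free=3−2=1
SNF(R) diag = [4, 8] → torsion [4, 8]

Answer: M ≅ ℤ^1 ⊕ ℤ/4 ⊕ ℤ/8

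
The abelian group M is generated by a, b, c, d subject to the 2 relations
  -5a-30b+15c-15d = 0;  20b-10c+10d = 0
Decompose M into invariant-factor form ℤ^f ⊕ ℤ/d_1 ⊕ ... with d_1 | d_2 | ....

Answer: M ≅ ℤ^2 ⊕ ℤ/5 ⊕ ℤ/10

Derivation:
rank_ℚ(R)=2; free=4−2=2
SNF(R) diag = [5, 10] → torsion [5, 10]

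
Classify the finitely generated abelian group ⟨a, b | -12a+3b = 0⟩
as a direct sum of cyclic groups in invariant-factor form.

Answer: M ≅ ℤ^1 ⊕ ℤ/3

Derivation:
rank_ℚ(R)=1; free=2−1=1
SNF(R) diag = [3] → torsion [3]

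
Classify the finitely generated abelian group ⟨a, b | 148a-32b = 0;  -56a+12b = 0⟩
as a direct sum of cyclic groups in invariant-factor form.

rank_ℚ(R)=2; free=2−2=0
SNF(R) diag = [4, 4] → torsion [4, 4]

Answer: M ≅ ℤ/4 ⊕ ℤ/4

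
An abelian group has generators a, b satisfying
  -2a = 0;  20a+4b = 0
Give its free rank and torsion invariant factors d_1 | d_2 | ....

rank_ℚ(R)=2; free=2−2=0
SNF(R) diag = [2, 4] → torsion [2, 4]

Answer: M ≅ ℤ/2 ⊕ ℤ/4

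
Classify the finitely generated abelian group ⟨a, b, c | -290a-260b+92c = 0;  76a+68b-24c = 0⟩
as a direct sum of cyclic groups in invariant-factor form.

Answer: M ≅ ℤ^1 ⊕ ℤ/2 ⊕ ℤ/4

Derivation:
rank_ℚ(R)=2; free=3−2=1
SNF(R) diag = [2, 4] → torsion [2, 4]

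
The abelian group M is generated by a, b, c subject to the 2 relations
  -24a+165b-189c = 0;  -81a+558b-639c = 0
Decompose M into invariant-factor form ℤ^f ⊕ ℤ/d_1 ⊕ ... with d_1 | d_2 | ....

Answer: M ≅ ℤ^1 ⊕ ℤ/3 ⊕ ℤ/9

Derivation:
rank_ℚ(R)=2; free=3−2=1
SNF(R) diag = [3, 9] → torsion [3, 9]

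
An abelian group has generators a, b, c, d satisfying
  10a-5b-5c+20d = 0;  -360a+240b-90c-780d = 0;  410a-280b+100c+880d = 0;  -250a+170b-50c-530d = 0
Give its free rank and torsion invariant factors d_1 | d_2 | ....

Answer: M ≅ ℤ/5 ⊕ ℤ/10 ⊕ ℤ/30 ⊕ ℤ/30

Derivation:
rank_ℚ(R)=4; free=4−4=0
SNF(R) diag = [5, 10, 30, 30] → torsion [5, 10, 30, 30]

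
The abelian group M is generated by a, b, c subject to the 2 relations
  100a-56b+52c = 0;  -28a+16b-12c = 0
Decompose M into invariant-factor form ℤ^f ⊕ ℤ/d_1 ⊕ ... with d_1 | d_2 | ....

rank_ℚ(R)=2; free=3−2=1
SNF(R) diag = [4, 8] → torsion [4, 8]

Answer: M ≅ ℤ^1 ⊕ ℤ/4 ⊕ ℤ/8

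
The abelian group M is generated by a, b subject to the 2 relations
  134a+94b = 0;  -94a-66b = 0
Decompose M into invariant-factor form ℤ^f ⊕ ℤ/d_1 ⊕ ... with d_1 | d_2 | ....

Answer: M ≅ ℤ/2 ⊕ ℤ/4

Derivation:
rank_ℚ(R)=2; free=2−2=0
SNF(R) diag = [2, 4] → torsion [2, 4]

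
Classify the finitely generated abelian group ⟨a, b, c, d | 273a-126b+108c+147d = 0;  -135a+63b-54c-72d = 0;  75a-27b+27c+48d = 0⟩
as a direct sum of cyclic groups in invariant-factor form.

Answer: M ≅ ℤ^1 ⊕ ℤ/3 ⊕ ℤ/9 ⊕ ℤ/27

Derivation:
rank_ℚ(R)=3; free=4−3=1
SNF(R) diag = [3, 9, 27] → torsion [3, 9, 27]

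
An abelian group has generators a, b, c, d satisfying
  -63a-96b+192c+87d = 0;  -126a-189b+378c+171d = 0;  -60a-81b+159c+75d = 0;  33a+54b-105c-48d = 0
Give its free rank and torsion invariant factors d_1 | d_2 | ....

Answer: M ≅ ℤ/3 ⊕ ℤ/3 ⊕ ℤ/9 ⊕ ℤ/27

Derivation:
rank_ℚ(R)=4; free=4−4=0
SNF(R) diag = [3, 3, 9, 27] → torsion [3, 3, 9, 27]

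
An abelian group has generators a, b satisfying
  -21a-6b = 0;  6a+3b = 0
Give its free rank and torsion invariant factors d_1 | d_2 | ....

Answer: M ≅ ℤ/3 ⊕ ℤ/9

Derivation:
rank_ℚ(R)=2; free=2−2=0
SNF(R) diag = [3, 9] → torsion [3, 9]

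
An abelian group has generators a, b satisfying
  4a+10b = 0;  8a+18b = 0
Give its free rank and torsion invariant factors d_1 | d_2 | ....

rank_ℚ(R)=2; free=2−2=0
SNF(R) diag = [2, 4] → torsion [2, 4]

Answer: M ≅ ℤ/2 ⊕ ℤ/4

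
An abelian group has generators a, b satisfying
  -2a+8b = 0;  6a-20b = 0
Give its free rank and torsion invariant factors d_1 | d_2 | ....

Answer: M ≅ ℤ/2 ⊕ ℤ/4

Derivation:
rank_ℚ(R)=2; free=2−2=0
SNF(R) diag = [2, 4] → torsion [2, 4]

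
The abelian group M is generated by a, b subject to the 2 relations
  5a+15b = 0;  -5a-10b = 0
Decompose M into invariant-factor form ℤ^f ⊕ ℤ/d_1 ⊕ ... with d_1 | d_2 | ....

Answer: M ≅ ℤ/5 ⊕ ℤ/5

Derivation:
rank_ℚ(R)=2; free=2−2=0
SNF(R) diag = [5, 5] → torsion [5, 5]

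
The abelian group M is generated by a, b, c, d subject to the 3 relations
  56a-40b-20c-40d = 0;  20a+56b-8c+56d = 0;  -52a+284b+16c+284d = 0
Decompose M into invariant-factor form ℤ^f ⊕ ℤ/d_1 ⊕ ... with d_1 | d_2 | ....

Answer: M ≅ ℤ^1 ⊕ ℤ/4 ⊕ ℤ/12 ⊕ ℤ/36

Derivation:
rank_ℚ(R)=3; free=4−3=1
SNF(R) diag = [4, 12, 36] → torsion [4, 12, 36]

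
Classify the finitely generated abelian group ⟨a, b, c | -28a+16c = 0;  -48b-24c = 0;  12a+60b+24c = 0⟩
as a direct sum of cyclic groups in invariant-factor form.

Answer: M ≅ ℤ/4 ⊕ ℤ/12 ⊕ ℤ/24

Derivation:
rank_ℚ(R)=3; free=3−3=0
SNF(R) diag = [4, 12, 24] → torsion [4, 12, 24]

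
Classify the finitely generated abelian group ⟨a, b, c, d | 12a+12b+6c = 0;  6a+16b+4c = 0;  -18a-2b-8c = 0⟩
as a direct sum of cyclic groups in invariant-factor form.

rank_ℚ(R)=3; free=4−3=1
SNF(R) diag = [2, 6, 6] → torsion [2, 6, 6]

Answer: M ≅ ℤ^1 ⊕ ℤ/2 ⊕ ℤ/6 ⊕ ℤ/6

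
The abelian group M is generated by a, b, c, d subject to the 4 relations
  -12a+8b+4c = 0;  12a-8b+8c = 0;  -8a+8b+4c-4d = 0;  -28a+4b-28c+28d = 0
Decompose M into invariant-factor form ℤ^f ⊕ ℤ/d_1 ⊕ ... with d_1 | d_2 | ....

Answer: M ≅ ℤ/4 ⊕ ℤ/4 ⊕ ℤ/12 ⊕ ℤ/12

Derivation:
rank_ℚ(R)=4; free=4−4=0
SNF(R) diag = [4, 4, 12, 12] → torsion [4, 4, 12, 12]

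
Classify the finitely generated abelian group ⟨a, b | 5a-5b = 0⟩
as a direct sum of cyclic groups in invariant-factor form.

rank_ℚ(R)=1; free=2−1=1
SNF(R) diag = [5] → torsion [5]

Answer: M ≅ ℤ^1 ⊕ ℤ/5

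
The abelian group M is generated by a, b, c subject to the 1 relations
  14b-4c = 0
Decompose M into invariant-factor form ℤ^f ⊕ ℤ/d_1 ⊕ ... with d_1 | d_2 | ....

rank_ℚ(R)=1; free=3−1=2
SNF(R) diag = [2] → torsion [2]

Answer: M ≅ ℤ^2 ⊕ ℤ/2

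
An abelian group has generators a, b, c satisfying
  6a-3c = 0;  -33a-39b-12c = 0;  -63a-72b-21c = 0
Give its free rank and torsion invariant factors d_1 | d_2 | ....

Answer: M ≅ ℤ/3 ⊕ ℤ/3 ⊕ ℤ/3

Derivation:
rank_ℚ(R)=3; free=3−3=0
SNF(R) diag = [3, 3, 3] → torsion [3, 3, 3]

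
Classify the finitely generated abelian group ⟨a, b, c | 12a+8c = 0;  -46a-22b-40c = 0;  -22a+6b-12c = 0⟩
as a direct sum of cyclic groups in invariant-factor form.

Answer: M ≅ ℤ/2 ⊕ ℤ/4 ⊕ ℤ/4

Derivation:
rank_ℚ(R)=3; free=3−3=0
SNF(R) diag = [2, 4, 4] → torsion [2, 4, 4]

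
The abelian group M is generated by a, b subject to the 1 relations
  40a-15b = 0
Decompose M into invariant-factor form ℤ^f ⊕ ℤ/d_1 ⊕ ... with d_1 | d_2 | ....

Answer: M ≅ ℤ^1 ⊕ ℤ/5

Derivation:
rank_ℚ(R)=1; free=2−1=1
SNF(R) diag = [5] → torsion [5]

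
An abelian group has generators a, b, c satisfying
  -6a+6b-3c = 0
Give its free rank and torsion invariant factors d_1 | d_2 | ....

rank_ℚ(R)=1; free=3−1=2
SNF(R) diag = [3] → torsion [3]

Answer: M ≅ ℤ^2 ⊕ ℤ/3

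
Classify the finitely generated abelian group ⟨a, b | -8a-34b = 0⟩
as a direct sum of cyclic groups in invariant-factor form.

Answer: M ≅ ℤ^1 ⊕ ℤ/2

Derivation:
rank_ℚ(R)=1; free=2−1=1
SNF(R) diag = [2] → torsion [2]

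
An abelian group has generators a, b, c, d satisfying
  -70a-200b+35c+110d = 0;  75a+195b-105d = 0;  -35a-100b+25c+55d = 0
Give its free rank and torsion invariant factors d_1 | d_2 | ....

Answer: M ≅ ℤ^1 ⊕ ℤ/5 ⊕ ℤ/15 ⊕ ℤ/45

Derivation:
rank_ℚ(R)=3; free=4−3=1
SNF(R) diag = [5, 15, 45] → torsion [5, 15, 45]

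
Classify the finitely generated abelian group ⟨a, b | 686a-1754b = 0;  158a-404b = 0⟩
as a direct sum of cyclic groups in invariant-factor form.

rank_ℚ(R)=2; free=2−2=0
SNF(R) diag = [2, 6] → torsion [2, 6]

Answer: M ≅ ℤ/2 ⊕ ℤ/6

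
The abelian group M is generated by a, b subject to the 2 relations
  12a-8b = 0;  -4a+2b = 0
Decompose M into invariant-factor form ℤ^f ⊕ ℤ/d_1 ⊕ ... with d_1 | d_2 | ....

Answer: M ≅ ℤ/2 ⊕ ℤ/4

Derivation:
rank_ℚ(R)=2; free=2−2=0
SNF(R) diag = [2, 4] → torsion [2, 4]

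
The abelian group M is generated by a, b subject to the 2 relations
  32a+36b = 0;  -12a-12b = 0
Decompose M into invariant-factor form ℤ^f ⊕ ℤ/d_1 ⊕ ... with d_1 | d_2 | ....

Answer: M ≅ ℤ/4 ⊕ ℤ/12

Derivation:
rank_ℚ(R)=2; free=2−2=0
SNF(R) diag = [4, 12] → torsion [4, 12]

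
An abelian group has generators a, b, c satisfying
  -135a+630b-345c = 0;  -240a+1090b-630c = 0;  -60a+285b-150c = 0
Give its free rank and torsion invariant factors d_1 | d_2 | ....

rank_ℚ(R)=3; free=3−3=0
SNF(R) diag = [5, 15, 30] → torsion [5, 15, 30]

Answer: M ≅ ℤ/5 ⊕ ℤ/15 ⊕ ℤ/30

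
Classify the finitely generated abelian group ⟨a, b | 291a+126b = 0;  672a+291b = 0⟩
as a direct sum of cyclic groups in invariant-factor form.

rank_ℚ(R)=2; free=2−2=0
SNF(R) diag = [3, 3] → torsion [3, 3]

Answer: M ≅ ℤ/3 ⊕ ℤ/3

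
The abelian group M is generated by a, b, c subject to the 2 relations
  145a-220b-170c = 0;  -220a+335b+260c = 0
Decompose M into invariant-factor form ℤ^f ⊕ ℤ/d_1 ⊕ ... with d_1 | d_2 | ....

rank_ℚ(R)=2; free=3−2=1
SNF(R) diag = [5, 5] → torsion [5, 5]

Answer: M ≅ ℤ^1 ⊕ ℤ/5 ⊕ ℤ/5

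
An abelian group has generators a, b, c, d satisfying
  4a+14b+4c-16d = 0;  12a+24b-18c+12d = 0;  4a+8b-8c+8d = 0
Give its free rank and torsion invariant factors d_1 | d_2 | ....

rank_ℚ(R)=3; free=4−3=1
SNF(R) diag = [2, 6, 12] → torsion [2, 6, 12]

Answer: M ≅ ℤ^1 ⊕ ℤ/2 ⊕ ℤ/6 ⊕ ℤ/12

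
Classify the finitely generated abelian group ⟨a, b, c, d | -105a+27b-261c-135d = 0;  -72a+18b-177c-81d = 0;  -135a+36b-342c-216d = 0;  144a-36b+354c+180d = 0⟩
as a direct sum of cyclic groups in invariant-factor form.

rank_ℚ(R)=4; free=4−4=0
SNF(R) diag = [3, 3, 9, 18] → torsion [3, 3, 9, 18]

Answer: M ≅ ℤ/3 ⊕ ℤ/3 ⊕ ℤ/9 ⊕ ℤ/18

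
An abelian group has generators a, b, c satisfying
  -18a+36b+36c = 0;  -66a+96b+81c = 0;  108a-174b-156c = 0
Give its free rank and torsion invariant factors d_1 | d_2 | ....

Answer: M ≅ ℤ/3 ⊕ ℤ/6 ⊕ ℤ/18

Derivation:
rank_ℚ(R)=3; free=3−3=0
SNF(R) diag = [3, 6, 18] → torsion [3, 6, 18]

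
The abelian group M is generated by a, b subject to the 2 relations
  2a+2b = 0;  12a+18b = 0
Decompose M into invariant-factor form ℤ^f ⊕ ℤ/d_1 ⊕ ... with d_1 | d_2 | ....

Answer: M ≅ ℤ/2 ⊕ ℤ/6

Derivation:
rank_ℚ(R)=2; free=2−2=0
SNF(R) diag = [2, 6] → torsion [2, 6]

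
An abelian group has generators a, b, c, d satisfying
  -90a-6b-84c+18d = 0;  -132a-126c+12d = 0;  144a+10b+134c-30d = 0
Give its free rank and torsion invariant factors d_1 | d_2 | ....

rank_ℚ(R)=3; free=4−3=1
SNF(R) diag = [2, 6, 18] → torsion [2, 6, 18]

Answer: M ≅ ℤ^1 ⊕ ℤ/2 ⊕ ℤ/6 ⊕ ℤ/18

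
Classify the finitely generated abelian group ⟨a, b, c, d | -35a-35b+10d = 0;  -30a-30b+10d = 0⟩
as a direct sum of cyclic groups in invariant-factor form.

rank_ℚ(R)=2; free=4−2=2
SNF(R) diag = [5, 10] → torsion [5, 10]

Answer: M ≅ ℤ^2 ⊕ ℤ/5 ⊕ ℤ/10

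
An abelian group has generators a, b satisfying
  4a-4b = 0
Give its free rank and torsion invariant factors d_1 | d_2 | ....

rank_ℚ(R)=1; free=2−1=1
SNF(R) diag = [4] → torsion [4]

Answer: M ≅ ℤ^1 ⊕ ℤ/4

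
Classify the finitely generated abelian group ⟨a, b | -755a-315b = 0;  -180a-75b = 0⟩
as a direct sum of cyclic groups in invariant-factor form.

rank_ℚ(R)=2; free=2−2=0
SNF(R) diag = [5, 15] → torsion [5, 15]

Answer: M ≅ ℤ/5 ⊕ ℤ/15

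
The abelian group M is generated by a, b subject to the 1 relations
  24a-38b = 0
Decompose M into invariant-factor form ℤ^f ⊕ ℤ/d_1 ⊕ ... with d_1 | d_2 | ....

rank_ℚ(R)=1; free=2−1=1
SNF(R) diag = [2] → torsion [2]

Answer: M ≅ ℤ^1 ⊕ ℤ/2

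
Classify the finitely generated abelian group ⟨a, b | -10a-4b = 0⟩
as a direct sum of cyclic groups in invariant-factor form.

Answer: M ≅ ℤ^1 ⊕ ℤ/2

Derivation:
rank_ℚ(R)=1; free=2−1=1
SNF(R) diag = [2] → torsion [2]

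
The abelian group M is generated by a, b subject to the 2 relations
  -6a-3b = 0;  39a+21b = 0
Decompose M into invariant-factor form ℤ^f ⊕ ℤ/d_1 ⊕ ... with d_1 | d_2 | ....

Answer: M ≅ ℤ/3 ⊕ ℤ/3

Derivation:
rank_ℚ(R)=2; free=2−2=0
SNF(R) diag = [3, 3] → torsion [3, 3]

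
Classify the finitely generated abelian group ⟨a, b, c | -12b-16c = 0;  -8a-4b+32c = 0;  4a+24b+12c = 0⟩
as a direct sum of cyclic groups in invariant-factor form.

Answer: M ≅ ℤ/4 ⊕ ℤ/4 ⊕ ℤ/8

Derivation:
rank_ℚ(R)=3; free=3−3=0
SNF(R) diag = [4, 4, 8] → torsion [4, 4, 8]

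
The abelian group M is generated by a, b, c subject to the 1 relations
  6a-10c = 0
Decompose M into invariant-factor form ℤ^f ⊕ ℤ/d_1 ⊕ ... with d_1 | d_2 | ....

rank_ℚ(R)=1; free=3−1=2
SNF(R) diag = [2] → torsion [2]

Answer: M ≅ ℤ^2 ⊕ ℤ/2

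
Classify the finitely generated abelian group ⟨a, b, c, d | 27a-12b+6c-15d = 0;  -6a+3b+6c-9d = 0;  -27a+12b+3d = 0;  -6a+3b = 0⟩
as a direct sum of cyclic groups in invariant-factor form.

Answer: M ≅ ℤ/3 ⊕ ℤ/3 ⊕ ℤ/3 ⊕ ℤ/6

Derivation:
rank_ℚ(R)=4; free=4−4=0
SNF(R) diag = [3, 3, 3, 6] → torsion [3, 3, 3, 6]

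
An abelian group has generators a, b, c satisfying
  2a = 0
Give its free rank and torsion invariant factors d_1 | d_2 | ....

Answer: M ≅ ℤ^2 ⊕ ℤ/2

Derivation:
rank_ℚ(R)=1; free=3−1=2
SNF(R) diag = [2] → torsion [2]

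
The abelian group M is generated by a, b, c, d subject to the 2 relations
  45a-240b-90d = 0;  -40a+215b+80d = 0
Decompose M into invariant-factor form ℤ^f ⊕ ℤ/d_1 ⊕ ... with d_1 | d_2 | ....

Answer: M ≅ ℤ^2 ⊕ ℤ/5 ⊕ ℤ/15

Derivation:
rank_ℚ(R)=2; free=4−2=2
SNF(R) diag = [5, 15] → torsion [5, 15]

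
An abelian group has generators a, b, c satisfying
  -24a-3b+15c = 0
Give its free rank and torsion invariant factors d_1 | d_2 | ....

rank_ℚ(R)=1; free=3−1=2
SNF(R) diag = [3] → torsion [3]

Answer: M ≅ ℤ^2 ⊕ ℤ/3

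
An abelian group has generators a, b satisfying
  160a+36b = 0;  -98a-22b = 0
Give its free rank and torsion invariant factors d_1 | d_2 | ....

Answer: M ≅ ℤ/2 ⊕ ℤ/4

Derivation:
rank_ℚ(R)=2; free=2−2=0
SNF(R) diag = [2, 4] → torsion [2, 4]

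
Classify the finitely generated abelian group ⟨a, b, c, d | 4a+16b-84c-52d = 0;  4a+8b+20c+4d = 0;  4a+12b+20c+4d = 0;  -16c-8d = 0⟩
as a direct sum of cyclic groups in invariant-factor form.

rank_ℚ(R)=4; free=4−4=0
SNF(R) diag = [4, 4, 8, 8] → torsion [4, 4, 8, 8]

Answer: M ≅ ℤ/4 ⊕ ℤ/4 ⊕ ℤ/8 ⊕ ℤ/8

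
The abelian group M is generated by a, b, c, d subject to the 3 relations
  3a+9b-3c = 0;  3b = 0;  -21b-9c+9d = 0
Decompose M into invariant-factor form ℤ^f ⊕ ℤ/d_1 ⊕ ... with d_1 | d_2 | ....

Answer: M ≅ ℤ^1 ⊕ ℤ/3 ⊕ ℤ/3 ⊕ ℤ/9

Derivation:
rank_ℚ(R)=3; free=4−3=1
SNF(R) diag = [3, 3, 9] → torsion [3, 3, 9]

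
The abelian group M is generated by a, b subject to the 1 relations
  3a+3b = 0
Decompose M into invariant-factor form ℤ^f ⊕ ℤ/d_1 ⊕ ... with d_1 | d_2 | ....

rank_ℚ(R)=1; free=2−1=1
SNF(R) diag = [3] → torsion [3]

Answer: M ≅ ℤ^1 ⊕ ℤ/3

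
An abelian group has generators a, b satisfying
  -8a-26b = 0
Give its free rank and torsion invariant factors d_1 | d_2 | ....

rank_ℚ(R)=1; free=2−1=1
SNF(R) diag = [2] → torsion [2]

Answer: M ≅ ℤ^1 ⊕ ℤ/2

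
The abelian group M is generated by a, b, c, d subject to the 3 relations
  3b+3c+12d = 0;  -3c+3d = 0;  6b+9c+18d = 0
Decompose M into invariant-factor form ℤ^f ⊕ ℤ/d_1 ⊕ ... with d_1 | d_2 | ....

rank_ℚ(R)=3; free=4−3=1
SNF(R) diag = [3, 3, 3] → torsion [3, 3, 3]

Answer: M ≅ ℤ^1 ⊕ ℤ/3 ⊕ ℤ/3 ⊕ ℤ/3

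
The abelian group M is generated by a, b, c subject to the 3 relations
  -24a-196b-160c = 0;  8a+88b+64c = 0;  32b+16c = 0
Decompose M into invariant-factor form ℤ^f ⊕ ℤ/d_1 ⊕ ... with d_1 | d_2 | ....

Answer: M ≅ ℤ/4 ⊕ ℤ/8 ⊕ ℤ/16

Derivation:
rank_ℚ(R)=3; free=3−3=0
SNF(R) diag = [4, 8, 16] → torsion [4, 8, 16]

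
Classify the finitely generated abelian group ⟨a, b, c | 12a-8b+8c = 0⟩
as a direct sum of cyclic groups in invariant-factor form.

Answer: M ≅ ℤ^2 ⊕ ℤ/4

Derivation:
rank_ℚ(R)=1; free=3−1=2
SNF(R) diag = [4] → torsion [4]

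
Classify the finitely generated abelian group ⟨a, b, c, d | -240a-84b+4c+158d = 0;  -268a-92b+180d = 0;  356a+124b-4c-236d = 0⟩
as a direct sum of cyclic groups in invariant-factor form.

Answer: M ≅ ℤ^1 ⊕ ℤ/2 ⊕ ℤ/4 ⊕ ℤ/12

Derivation:
rank_ℚ(R)=3; free=4−3=1
SNF(R) diag = [2, 4, 12] → torsion [2, 4, 12]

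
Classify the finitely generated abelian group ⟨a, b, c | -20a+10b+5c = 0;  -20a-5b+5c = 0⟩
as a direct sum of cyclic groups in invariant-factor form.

rank_ℚ(R)=2; free=3−2=1
SNF(R) diag = [5, 15] → torsion [5, 15]

Answer: M ≅ ℤ^1 ⊕ ℤ/5 ⊕ ℤ/15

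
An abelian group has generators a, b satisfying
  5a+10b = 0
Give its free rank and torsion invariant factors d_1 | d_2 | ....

rank_ℚ(R)=1; free=2−1=1
SNF(R) diag = [5] → torsion [5]

Answer: M ≅ ℤ^1 ⊕ ℤ/5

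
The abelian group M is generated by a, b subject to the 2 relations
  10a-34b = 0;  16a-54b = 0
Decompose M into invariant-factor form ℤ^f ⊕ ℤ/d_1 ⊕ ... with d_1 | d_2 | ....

Answer: M ≅ ℤ/2 ⊕ ℤ/2

Derivation:
rank_ℚ(R)=2; free=2−2=0
SNF(R) diag = [2, 2] → torsion [2, 2]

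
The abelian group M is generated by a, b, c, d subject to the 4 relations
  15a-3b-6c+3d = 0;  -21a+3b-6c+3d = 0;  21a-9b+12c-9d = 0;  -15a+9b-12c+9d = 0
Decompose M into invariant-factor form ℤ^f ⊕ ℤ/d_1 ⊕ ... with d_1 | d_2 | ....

rank_ℚ(R)=4; free=4−4=0
SNF(R) diag = [3, 6, 6, 6] → torsion [3, 6, 6, 6]

Answer: M ≅ ℤ/3 ⊕ ℤ/6 ⊕ ℤ/6 ⊕ ℤ/6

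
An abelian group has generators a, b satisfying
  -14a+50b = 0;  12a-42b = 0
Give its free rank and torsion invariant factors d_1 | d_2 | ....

rank_ℚ(R)=2; free=2−2=0
SNF(R) diag = [2, 6] → torsion [2, 6]

Answer: M ≅ ℤ/2 ⊕ ℤ/6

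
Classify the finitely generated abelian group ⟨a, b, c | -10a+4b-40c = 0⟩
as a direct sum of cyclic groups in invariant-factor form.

Answer: M ≅ ℤ^2 ⊕ ℤ/2

Derivation:
rank_ℚ(R)=1; free=3−1=2
SNF(R) diag = [2] → torsion [2]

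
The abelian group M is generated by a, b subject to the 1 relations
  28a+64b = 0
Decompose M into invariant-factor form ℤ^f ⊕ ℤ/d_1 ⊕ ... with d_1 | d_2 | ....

Answer: M ≅ ℤ^1 ⊕ ℤ/4

Derivation:
rank_ℚ(R)=1; free=2−1=1
SNF(R) diag = [4] → torsion [4]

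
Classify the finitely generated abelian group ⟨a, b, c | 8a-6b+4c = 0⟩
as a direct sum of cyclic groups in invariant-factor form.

rank_ℚ(R)=1; free=3−1=2
SNF(R) diag = [2] → torsion [2]

Answer: M ≅ ℤ^2 ⊕ ℤ/2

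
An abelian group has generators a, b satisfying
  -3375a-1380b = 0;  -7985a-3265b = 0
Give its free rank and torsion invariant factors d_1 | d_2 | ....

Answer: M ≅ ℤ/5 ⊕ ℤ/15

Derivation:
rank_ℚ(R)=2; free=2−2=0
SNF(R) diag = [5, 15] → torsion [5, 15]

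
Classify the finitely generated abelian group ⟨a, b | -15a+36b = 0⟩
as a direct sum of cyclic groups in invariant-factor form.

Answer: M ≅ ℤ^1 ⊕ ℤ/3

Derivation:
rank_ℚ(R)=1; free=2−1=1
SNF(R) diag = [3] → torsion [3]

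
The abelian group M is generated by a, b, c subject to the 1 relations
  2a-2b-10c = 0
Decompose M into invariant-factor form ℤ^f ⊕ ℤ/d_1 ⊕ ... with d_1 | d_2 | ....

rank_ℚ(R)=1; free=3−1=2
SNF(R) diag = [2] → torsion [2]

Answer: M ≅ ℤ^2 ⊕ ℤ/2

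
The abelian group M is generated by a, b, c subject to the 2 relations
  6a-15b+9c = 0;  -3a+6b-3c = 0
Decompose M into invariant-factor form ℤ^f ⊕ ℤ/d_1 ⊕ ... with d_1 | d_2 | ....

Answer: M ≅ ℤ^1 ⊕ ℤ/3 ⊕ ℤ/3

Derivation:
rank_ℚ(R)=2; free=3−2=1
SNF(R) diag = [3, 3] → torsion [3, 3]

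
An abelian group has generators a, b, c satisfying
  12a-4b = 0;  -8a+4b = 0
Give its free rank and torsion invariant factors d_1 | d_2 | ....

rank_ℚ(R)=2; free=3−2=1
SNF(R) diag = [4, 4] → torsion [4, 4]

Answer: M ≅ ℤ^1 ⊕ ℤ/4 ⊕ ℤ/4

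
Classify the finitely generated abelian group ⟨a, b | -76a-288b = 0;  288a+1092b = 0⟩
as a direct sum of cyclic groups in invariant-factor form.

Answer: M ≅ ℤ/4 ⊕ ℤ/12

Derivation:
rank_ℚ(R)=2; free=2−2=0
SNF(R) diag = [4, 12] → torsion [4, 12]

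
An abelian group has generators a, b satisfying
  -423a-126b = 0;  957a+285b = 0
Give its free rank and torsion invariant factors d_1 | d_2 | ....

Answer: M ≅ ℤ/3 ⊕ ℤ/9

Derivation:
rank_ℚ(R)=2; free=2−2=0
SNF(R) diag = [3, 9] → torsion [3, 9]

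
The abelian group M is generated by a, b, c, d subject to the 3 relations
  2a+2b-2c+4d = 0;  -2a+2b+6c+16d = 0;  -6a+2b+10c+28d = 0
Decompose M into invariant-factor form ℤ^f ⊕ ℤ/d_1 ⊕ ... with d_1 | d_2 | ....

rank_ℚ(R)=3; free=4−3=1
SNF(R) diag = [2, 4, 4] → torsion [2, 4, 4]

Answer: M ≅ ℤ^1 ⊕ ℤ/2 ⊕ ℤ/4 ⊕ ℤ/4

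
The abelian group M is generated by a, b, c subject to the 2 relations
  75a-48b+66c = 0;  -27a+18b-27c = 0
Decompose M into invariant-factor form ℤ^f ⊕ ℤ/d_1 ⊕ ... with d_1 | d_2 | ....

Answer: M ≅ ℤ^1 ⊕ ℤ/3 ⊕ ℤ/9

Derivation:
rank_ℚ(R)=2; free=3−2=1
SNF(R) diag = [3, 9] → torsion [3, 9]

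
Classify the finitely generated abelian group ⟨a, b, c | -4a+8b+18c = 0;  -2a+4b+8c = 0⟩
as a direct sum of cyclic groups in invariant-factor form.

Answer: M ≅ ℤ^1 ⊕ ℤ/2 ⊕ ℤ/2

Derivation:
rank_ℚ(R)=2; free=3−2=1
SNF(R) diag = [2, 2] → torsion [2, 2]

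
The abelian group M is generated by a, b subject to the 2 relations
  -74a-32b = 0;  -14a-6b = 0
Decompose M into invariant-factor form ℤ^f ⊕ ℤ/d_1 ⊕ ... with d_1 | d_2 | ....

Answer: M ≅ ℤ/2 ⊕ ℤ/2

Derivation:
rank_ℚ(R)=2; free=2−2=0
SNF(R) diag = [2, 2] → torsion [2, 2]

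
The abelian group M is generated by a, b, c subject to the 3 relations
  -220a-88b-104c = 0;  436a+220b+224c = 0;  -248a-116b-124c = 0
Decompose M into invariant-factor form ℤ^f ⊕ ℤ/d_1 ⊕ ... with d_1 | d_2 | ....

Answer: M ≅ ℤ/4 ⊕ ℤ/12 ⊕ ℤ/36

Derivation:
rank_ℚ(R)=3; free=3−3=0
SNF(R) diag = [4, 12, 36] → torsion [4, 12, 36]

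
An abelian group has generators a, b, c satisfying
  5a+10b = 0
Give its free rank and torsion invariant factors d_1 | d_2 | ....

Answer: M ≅ ℤ^2 ⊕ ℤ/5

Derivation:
rank_ℚ(R)=1; free=3−1=2
SNF(R) diag = [5] → torsion [5]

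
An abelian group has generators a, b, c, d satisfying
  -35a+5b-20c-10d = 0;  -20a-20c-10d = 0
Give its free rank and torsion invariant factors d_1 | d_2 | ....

Answer: M ≅ ℤ^2 ⊕ ℤ/5 ⊕ ℤ/10

Derivation:
rank_ℚ(R)=2; free=4−2=2
SNF(R) diag = [5, 10] → torsion [5, 10]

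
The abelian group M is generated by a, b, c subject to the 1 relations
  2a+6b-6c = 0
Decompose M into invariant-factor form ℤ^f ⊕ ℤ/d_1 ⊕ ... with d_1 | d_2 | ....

rank_ℚ(R)=1; free=3−1=2
SNF(R) diag = [2] → torsion [2]

Answer: M ≅ ℤ^2 ⊕ ℤ/2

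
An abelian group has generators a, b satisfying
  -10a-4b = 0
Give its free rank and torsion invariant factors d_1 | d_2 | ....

Answer: M ≅ ℤ^1 ⊕ ℤ/2

Derivation:
rank_ℚ(R)=1; free=2−1=1
SNF(R) diag = [2] → torsion [2]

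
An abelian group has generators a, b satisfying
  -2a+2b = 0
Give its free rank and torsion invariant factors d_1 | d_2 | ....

rank_ℚ(R)=1; free=2−1=1
SNF(R) diag = [2] → torsion [2]

Answer: M ≅ ℤ^1 ⊕ ℤ/2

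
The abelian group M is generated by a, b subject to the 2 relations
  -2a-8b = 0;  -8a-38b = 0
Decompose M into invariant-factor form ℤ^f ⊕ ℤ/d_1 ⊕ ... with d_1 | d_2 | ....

Answer: M ≅ ℤ/2 ⊕ ℤ/6

Derivation:
rank_ℚ(R)=2; free=2−2=0
SNF(R) diag = [2, 6] → torsion [2, 6]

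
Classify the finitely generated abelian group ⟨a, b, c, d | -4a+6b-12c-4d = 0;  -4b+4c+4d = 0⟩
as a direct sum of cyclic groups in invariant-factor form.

rank_ℚ(R)=2; free=4−2=2
SNF(R) diag = [2, 4] → torsion [2, 4]

Answer: M ≅ ℤ^2 ⊕ ℤ/2 ⊕ ℤ/4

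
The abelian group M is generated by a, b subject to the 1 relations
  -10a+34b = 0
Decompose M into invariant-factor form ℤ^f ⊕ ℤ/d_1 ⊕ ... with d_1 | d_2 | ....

Answer: M ≅ ℤ^1 ⊕ ℤ/2

Derivation:
rank_ℚ(R)=1; free=2−1=1
SNF(R) diag = [2] → torsion [2]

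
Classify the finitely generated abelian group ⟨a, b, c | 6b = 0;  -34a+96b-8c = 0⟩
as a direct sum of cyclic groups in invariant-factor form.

rank_ℚ(R)=2; free=3−2=1
SNF(R) diag = [2, 6] → torsion [2, 6]

Answer: M ≅ ℤ^1 ⊕ ℤ/2 ⊕ ℤ/6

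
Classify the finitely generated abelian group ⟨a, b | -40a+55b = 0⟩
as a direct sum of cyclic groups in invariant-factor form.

Answer: M ≅ ℤ^1 ⊕ ℤ/5

Derivation:
rank_ℚ(R)=1; free=2−1=1
SNF(R) diag = [5] → torsion [5]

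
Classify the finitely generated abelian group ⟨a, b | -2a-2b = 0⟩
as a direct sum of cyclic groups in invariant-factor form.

Answer: M ≅ ℤ^1 ⊕ ℤ/2

Derivation:
rank_ℚ(R)=1; free=2−1=1
SNF(R) diag = [2] → torsion [2]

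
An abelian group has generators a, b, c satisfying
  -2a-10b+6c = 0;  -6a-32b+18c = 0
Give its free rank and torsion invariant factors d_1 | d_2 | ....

rank_ℚ(R)=2; free=3−2=1
SNF(R) diag = [2, 2] → torsion [2, 2]

Answer: M ≅ ℤ^1 ⊕ ℤ/2 ⊕ ℤ/2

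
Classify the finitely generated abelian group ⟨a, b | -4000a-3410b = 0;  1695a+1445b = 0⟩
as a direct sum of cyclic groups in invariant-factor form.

Answer: M ≅ ℤ/5 ⊕ ℤ/10

Derivation:
rank_ℚ(R)=2; free=2−2=0
SNF(R) diag = [5, 10] → torsion [5, 10]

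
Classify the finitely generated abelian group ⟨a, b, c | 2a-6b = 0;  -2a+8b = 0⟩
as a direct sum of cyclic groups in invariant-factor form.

Answer: M ≅ ℤ^1 ⊕ ℤ/2 ⊕ ℤ/2

Derivation:
rank_ℚ(R)=2; free=3−2=1
SNF(R) diag = [2, 2] → torsion [2, 2]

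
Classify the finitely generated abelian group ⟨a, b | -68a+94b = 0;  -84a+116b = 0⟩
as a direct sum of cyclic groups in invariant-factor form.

Answer: M ≅ ℤ/2 ⊕ ℤ/4

Derivation:
rank_ℚ(R)=2; free=2−2=0
SNF(R) diag = [2, 4] → torsion [2, 4]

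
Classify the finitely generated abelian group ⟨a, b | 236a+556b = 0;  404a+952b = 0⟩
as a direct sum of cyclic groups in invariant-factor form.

Answer: M ≅ ℤ/4 ⊕ ℤ/12

Derivation:
rank_ℚ(R)=2; free=2−2=0
SNF(R) diag = [4, 12] → torsion [4, 12]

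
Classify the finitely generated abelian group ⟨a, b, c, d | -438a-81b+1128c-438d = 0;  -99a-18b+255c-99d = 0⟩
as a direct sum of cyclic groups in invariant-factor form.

Answer: M ≅ ℤ^2 ⊕ ℤ/3 ⊕ ℤ/3

Derivation:
rank_ℚ(R)=2; free=4−2=2
SNF(R) diag = [3, 3] → torsion [3, 3]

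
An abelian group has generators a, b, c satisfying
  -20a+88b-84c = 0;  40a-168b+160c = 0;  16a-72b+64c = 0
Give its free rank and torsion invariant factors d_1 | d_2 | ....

rank_ℚ(R)=3; free=3−3=0
SNF(R) diag = [4, 8, 24] → torsion [4, 8, 24]

Answer: M ≅ ℤ/4 ⊕ ℤ/8 ⊕ ℤ/24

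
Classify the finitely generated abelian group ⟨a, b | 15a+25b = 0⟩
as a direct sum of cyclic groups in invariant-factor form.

rank_ℚ(R)=1; free=2−1=1
SNF(R) diag = [5] → torsion [5]

Answer: M ≅ ℤ^1 ⊕ ℤ/5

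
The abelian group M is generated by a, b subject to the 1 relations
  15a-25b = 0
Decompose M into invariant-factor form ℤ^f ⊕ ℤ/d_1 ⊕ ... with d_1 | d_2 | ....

rank_ℚ(R)=1; free=2−1=1
SNF(R) diag = [5] → torsion [5]

Answer: M ≅ ℤ^1 ⊕ ℤ/5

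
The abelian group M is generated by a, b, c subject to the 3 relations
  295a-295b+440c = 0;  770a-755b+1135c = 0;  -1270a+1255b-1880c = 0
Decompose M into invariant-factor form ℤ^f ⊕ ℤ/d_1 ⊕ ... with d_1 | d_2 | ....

Answer: M ≅ ℤ/5 ⊕ ℤ/15 ⊕ ℤ/45

Derivation:
rank_ℚ(R)=3; free=3−3=0
SNF(R) diag = [5, 15, 45] → torsion [5, 15, 45]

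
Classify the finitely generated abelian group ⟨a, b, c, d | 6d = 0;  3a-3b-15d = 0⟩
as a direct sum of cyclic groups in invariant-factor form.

rank_ℚ(R)=2; free=4−2=2
SNF(R) diag = [3, 6] → torsion [3, 6]

Answer: M ≅ ℤ^2 ⊕ ℤ/3 ⊕ ℤ/6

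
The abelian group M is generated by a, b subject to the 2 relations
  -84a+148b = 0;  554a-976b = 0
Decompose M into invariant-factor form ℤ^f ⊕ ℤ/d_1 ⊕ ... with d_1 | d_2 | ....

Answer: M ≅ ℤ/2 ⊕ ℤ/4

Derivation:
rank_ℚ(R)=2; free=2−2=0
SNF(R) diag = [2, 4] → torsion [2, 4]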